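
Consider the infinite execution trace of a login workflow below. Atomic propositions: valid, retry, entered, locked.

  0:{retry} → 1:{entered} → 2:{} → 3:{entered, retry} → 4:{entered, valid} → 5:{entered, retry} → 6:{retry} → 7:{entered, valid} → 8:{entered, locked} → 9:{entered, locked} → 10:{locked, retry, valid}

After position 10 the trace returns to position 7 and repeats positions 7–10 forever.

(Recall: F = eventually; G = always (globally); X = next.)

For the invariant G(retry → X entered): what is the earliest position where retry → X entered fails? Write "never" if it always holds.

5

Check retry → X entered at each position in order: 0 ✓, 1 ✓, 2 ✓, 3 ✓, 4 ✓.
At position 5 the labels are {entered, retry} and the next position 6 has {retry}, so retry → X entered is false there. This is the first violation.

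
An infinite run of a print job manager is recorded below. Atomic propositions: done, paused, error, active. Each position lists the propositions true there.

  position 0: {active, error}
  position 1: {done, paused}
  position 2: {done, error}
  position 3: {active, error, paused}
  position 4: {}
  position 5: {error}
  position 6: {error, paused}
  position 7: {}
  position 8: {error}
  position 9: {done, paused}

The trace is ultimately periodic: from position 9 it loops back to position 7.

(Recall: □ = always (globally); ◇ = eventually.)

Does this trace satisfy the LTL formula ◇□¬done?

□¬done is false at every position 0..9, so it never becomes true and ◇□¬done fails.

No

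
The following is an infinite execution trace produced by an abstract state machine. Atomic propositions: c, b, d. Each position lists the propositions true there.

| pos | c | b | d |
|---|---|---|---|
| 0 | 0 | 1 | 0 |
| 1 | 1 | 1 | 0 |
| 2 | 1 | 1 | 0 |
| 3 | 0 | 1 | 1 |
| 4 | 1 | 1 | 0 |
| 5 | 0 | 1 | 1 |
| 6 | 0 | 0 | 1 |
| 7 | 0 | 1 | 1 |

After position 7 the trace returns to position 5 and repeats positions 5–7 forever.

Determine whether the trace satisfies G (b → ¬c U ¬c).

b → ¬c U ¬c must hold at every position from 0 onward. It fails at position 1, so G (b → ¬c U ¬c) is false.
Positions where b holds: 0, 1, 2, 3, 4, 5, 7.
Check ¬c U ¬c at each: 0→ok, 1→fails, 2→fails, 3→ok, 4→fails, 5→ok, 7→ok.

Does not hold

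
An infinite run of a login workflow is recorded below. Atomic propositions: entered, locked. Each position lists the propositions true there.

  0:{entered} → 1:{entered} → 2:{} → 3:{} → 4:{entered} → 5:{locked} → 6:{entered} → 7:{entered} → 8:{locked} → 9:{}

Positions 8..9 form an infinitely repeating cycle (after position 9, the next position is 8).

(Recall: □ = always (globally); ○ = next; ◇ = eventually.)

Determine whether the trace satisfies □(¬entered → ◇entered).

Does not hold

¬entered → ◇entered must hold at every position from 0 onward. It fails at position 8, so □(¬entered → ◇entered) is false.
Positions where ¬entered holds: 2, 3, 5, 8, 9.
Check ◇entered at each: 2→ok, 3→ok, 5→ok, 8→fails, 9→fails.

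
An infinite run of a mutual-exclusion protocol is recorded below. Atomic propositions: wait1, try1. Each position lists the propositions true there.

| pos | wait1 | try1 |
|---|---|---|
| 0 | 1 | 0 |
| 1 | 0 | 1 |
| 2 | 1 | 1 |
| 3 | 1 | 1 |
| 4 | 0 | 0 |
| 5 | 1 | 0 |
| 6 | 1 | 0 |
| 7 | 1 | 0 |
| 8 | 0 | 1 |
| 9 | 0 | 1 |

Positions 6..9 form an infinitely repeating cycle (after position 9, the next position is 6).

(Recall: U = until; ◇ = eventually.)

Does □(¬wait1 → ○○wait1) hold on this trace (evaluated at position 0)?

¬wait1 → ○○wait1 holds at every position 0..9, and those are all positions ever visited, so □(¬wait1 → ○○wait1) holds.
Positions where ¬wait1 holds: 1, 4, 8, 9.
Check ○○wait1 at each: 1→ok, 4→ok, 8→ok, 9→ok.

Yes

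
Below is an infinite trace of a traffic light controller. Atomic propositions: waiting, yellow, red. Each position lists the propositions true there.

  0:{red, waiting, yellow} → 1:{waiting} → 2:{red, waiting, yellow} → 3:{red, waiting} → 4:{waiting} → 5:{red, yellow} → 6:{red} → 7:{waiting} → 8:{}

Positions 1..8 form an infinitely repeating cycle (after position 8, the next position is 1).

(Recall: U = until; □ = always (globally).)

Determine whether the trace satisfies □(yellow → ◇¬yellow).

yellow → ◇¬yellow holds at every position 0..8, and those are all positions ever visited, so □(yellow → ◇¬yellow) holds.
Positions where yellow holds: 0, 2, 5.
Check ◇¬yellow at each: 0→ok, 2→ok, 5→ok.

Yes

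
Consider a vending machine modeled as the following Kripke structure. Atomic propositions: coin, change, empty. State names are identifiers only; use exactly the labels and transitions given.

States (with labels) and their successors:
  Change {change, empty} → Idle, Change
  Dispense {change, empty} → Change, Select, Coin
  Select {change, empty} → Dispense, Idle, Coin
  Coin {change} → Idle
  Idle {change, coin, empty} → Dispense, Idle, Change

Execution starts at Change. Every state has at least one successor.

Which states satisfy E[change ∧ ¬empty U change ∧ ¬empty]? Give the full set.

{Coin}

States satisfying change ∧ ¬empty: {Coin}.
States satisfying E[change ∧ ¬empty U change ∧ ¬empty]: {Coin}.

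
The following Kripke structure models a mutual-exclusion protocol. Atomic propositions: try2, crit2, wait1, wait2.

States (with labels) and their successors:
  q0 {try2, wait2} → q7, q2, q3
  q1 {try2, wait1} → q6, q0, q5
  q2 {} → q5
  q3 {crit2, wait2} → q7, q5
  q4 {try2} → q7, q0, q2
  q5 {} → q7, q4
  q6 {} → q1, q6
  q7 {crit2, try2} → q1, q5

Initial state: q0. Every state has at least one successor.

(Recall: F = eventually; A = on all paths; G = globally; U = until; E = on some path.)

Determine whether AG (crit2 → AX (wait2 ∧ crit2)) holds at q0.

No

States satisfying crit2 → AX (wait2 ∧ crit2): {q0, q1, q2, q4, q5, q6}.
States satisfying AG (crit2 → AX (wait2 ∧ crit2)): ∅.
q3 is reachable from q0 and violates crit2 → AX (wait2 ∧ crit2), so AG fails at q0.
q0 ∉ Sat(AG (crit2 → AX (wait2 ∧ crit2))).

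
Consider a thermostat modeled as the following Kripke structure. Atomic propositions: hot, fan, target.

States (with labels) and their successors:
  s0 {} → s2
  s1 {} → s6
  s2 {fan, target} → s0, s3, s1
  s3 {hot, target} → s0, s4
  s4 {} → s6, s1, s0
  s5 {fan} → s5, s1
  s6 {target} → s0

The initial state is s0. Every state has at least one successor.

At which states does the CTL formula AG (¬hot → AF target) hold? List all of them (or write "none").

{s0, s1, s2, s3, s4, s6}

States satisfying ¬hot → AF target: {s0, s1, s2, s3, s4, s6}.
States satisfying AG (¬hot → AF target): {s0, s1, s2, s3, s4, s6}.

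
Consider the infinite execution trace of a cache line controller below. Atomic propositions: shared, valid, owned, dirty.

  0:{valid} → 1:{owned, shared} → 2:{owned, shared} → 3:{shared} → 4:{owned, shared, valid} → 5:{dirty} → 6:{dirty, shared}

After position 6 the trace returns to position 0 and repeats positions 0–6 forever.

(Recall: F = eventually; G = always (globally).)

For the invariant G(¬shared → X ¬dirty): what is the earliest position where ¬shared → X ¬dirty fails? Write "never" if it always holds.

Check ¬shared → X ¬dirty at each position in order: 0 ✓, 1 ✓, 2 ✓, 3 ✓, 4 ✓.
At position 5 the labels are {dirty} and the next position 6 has {dirty, shared}, so ¬shared → X ¬dirty is false there. This is the first violation.

5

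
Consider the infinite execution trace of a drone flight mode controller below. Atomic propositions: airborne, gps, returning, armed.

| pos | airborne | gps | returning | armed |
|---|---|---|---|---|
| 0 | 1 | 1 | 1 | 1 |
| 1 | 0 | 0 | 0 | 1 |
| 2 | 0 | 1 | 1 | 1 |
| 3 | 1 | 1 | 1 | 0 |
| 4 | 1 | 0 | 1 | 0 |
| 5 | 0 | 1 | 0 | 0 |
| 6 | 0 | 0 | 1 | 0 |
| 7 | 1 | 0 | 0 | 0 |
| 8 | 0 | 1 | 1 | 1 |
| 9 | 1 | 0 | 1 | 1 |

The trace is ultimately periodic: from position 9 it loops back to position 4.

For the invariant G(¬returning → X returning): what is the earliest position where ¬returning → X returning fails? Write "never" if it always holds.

¬returning → X returning holds at every position 0..9, and those are all the positions the trace ever visits, so the invariant G(¬returning → X returning) is never violated.

never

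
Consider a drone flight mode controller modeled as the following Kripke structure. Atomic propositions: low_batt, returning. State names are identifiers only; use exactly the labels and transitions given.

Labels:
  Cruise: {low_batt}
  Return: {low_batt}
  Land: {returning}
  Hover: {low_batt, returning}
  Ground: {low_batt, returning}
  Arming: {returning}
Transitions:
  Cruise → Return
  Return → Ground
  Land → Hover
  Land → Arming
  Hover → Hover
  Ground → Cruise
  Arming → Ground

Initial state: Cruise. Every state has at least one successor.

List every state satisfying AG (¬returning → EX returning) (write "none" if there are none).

{Hover}

States satisfying ¬returning → EX returning: {Return, Land, Hover, Ground, Arming}.
States satisfying AG (¬returning → EX returning): {Hover}.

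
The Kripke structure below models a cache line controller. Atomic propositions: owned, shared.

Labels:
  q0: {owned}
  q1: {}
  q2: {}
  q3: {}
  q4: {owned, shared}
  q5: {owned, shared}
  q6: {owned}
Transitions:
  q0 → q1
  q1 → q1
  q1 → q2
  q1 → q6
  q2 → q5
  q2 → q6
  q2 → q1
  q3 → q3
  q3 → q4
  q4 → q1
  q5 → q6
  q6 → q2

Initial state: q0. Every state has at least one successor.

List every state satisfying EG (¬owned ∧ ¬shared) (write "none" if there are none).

{q1, q2, q3}

States satisfying ¬owned ∧ ¬shared: {q1, q2, q3}.
States satisfying EG (¬owned ∧ ¬shared): {q1, q2, q3}.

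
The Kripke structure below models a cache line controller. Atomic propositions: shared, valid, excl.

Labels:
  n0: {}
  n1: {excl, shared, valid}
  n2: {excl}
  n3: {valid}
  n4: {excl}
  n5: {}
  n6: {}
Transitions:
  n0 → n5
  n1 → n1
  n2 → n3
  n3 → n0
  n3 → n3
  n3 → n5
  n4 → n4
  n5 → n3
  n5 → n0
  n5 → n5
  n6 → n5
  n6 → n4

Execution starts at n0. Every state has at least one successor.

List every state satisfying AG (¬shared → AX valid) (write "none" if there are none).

{n1}

States satisfying ¬shared → AX valid: {n1, n2}.
States satisfying AG (¬shared → AX valid): {n1}.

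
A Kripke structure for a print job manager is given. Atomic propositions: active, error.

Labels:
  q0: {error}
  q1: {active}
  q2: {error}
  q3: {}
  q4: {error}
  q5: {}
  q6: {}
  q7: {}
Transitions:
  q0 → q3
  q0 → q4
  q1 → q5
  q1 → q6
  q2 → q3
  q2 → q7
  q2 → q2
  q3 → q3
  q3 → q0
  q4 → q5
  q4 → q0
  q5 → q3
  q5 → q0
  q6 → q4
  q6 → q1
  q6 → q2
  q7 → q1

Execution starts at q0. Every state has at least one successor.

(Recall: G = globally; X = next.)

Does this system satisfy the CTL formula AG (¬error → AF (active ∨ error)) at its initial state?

Violated

States satisfying ¬error → AF (active ∨ error): {q0, q1, q2, q4, q6, q7}.
States satisfying AG (¬error → AF (active ∨ error)): ∅.
q3 is reachable from q0 and violates ¬error → AF (active ∨ error), so AG fails at q0.
q0 ∉ Sat(AG (¬error → AF (active ∨ error))).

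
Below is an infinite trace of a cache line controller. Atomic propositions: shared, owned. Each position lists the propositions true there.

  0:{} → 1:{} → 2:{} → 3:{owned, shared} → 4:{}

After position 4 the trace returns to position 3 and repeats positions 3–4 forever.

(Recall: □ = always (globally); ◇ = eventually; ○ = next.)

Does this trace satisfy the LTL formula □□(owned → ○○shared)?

□(owned → ○○shared) holds at every position 0..4, and those are all positions ever visited, so □□(owned → ○○shared) holds.

Holds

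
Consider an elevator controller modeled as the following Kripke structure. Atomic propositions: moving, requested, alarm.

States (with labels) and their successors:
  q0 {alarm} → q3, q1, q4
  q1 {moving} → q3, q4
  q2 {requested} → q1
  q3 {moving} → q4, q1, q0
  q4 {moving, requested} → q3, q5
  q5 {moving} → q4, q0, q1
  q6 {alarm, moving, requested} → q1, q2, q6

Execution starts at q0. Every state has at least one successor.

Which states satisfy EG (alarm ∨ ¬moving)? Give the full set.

{q6}

States satisfying alarm ∨ ¬moving: {q0, q2, q6}.
States satisfying EG (alarm ∨ ¬moving): {q6}.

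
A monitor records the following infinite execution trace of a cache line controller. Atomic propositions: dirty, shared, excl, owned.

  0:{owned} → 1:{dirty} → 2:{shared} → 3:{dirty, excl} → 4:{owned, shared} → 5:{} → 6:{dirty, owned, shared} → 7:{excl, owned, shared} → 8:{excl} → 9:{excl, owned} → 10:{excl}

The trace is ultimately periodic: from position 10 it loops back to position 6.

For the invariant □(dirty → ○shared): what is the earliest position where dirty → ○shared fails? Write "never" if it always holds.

never

dirty → ○shared holds at every position 0..10, and those are all the positions the trace ever visits, so the invariant □(dirty → ○shared) is never violated.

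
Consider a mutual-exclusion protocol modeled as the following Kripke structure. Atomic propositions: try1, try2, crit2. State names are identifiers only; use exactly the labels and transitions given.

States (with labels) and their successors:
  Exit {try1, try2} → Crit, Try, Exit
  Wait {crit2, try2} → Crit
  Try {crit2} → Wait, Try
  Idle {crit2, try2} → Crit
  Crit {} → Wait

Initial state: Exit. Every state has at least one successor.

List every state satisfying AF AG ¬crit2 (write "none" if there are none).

none

States satisfying AG ¬crit2: ∅.
States satisfying AF AG ¬crit2: ∅.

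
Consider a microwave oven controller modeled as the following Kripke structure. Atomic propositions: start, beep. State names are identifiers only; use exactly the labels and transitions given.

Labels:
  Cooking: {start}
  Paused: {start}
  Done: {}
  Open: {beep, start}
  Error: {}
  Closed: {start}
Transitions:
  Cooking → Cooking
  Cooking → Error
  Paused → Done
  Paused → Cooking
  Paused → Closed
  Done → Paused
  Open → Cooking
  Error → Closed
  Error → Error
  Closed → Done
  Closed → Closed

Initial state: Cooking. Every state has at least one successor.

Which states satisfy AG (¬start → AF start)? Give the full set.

none

States satisfying ¬start → AF start: {Cooking, Paused, Done, Open, Closed}.
States satisfying AG (¬start → AF start): ∅.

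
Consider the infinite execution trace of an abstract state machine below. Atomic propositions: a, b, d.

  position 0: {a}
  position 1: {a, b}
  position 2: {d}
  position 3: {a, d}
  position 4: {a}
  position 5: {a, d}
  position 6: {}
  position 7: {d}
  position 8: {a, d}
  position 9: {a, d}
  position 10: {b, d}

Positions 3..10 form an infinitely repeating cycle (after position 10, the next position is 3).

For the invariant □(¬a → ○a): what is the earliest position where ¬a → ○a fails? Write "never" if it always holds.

6

Check ¬a → ○a at each position in order: 0 ✓, 1 ✓, 2 ✓, 3 ✓, 4 ✓, 5 ✓.
At position 6 the labels are {} and the next position 7 has {d}, so ¬a → ○a is false there. This is the first violation.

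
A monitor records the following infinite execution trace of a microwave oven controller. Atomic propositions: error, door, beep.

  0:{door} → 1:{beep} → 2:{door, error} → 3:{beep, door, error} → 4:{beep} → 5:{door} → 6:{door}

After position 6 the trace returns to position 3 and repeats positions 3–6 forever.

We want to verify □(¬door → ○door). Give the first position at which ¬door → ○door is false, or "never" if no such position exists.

never

¬door → ○door holds at every position 0..6, and those are all the positions the trace ever visits, so the invariant □(¬door → ○door) is never violated.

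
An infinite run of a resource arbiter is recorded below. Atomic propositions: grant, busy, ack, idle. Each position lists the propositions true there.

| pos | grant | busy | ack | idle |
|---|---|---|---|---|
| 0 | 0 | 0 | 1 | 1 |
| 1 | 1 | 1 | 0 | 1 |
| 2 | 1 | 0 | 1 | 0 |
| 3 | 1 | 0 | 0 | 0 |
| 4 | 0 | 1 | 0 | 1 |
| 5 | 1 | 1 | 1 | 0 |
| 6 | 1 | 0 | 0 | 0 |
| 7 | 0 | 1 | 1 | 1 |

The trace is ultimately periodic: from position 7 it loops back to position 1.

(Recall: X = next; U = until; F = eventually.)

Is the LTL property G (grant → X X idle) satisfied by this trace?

grant → X X idle must hold at every position from 0 onward. It fails at position 1, so G (grant → X X idle) is false.
Positions where grant holds: 1, 2, 3, 5, 6.
Check X X idle at each: 1→fails, 2→ok, 3→fails, 5→ok, 6→ok.

No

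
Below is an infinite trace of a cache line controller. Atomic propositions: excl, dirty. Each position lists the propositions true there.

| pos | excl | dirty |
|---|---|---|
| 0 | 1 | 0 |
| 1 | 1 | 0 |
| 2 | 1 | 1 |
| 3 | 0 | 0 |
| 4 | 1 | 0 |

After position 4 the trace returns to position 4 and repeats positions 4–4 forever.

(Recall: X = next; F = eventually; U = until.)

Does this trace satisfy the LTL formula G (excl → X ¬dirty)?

No

excl → X ¬dirty must hold at every position from 0 onward. It fails at position 1, so G (excl → X ¬dirty) is false.
Positions where excl holds: 0, 1, 2, 4.
Check X ¬dirty at each: 0→ok, 1→fails, 2→ok, 4→ok.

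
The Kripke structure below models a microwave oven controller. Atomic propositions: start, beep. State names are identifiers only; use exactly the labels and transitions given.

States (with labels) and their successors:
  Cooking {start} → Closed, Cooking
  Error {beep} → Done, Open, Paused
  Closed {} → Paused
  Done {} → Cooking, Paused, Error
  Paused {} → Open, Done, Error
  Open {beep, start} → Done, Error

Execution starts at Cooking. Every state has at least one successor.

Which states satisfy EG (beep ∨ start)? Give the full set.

{Cooking, Error, Open}

States satisfying beep ∨ start: {Cooking, Error, Open}.
States satisfying EG (beep ∨ start): {Cooking, Error, Open}.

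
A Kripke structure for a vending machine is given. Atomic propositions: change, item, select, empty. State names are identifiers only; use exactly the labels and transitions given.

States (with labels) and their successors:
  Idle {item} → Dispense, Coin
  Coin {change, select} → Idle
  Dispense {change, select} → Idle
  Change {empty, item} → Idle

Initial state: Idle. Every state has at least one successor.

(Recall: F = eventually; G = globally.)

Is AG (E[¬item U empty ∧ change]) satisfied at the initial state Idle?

States satisfying E[¬item U empty ∧ change]: ∅.
States satisfying AG (E[¬item U empty ∧ change]): ∅.
Coin is reachable from Idle and violates E[¬item U empty ∧ change], so AG fails at Idle.
Idle ∉ Sat(AG (E[¬item U empty ∧ change])).

Violated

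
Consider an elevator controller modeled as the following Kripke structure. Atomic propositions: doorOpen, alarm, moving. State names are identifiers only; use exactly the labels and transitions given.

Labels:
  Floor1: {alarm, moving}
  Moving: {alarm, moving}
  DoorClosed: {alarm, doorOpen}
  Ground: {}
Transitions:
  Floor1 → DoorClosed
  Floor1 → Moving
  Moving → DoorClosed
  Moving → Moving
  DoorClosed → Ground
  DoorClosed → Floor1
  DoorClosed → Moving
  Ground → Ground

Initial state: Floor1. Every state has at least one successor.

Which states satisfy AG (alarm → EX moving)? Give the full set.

{Floor1, Moving, DoorClosed, Ground}

States satisfying alarm → EX moving: {Floor1, Moving, DoorClosed, Ground}.
States satisfying AG (alarm → EX moving): {Floor1, Moving, DoorClosed, Ground}.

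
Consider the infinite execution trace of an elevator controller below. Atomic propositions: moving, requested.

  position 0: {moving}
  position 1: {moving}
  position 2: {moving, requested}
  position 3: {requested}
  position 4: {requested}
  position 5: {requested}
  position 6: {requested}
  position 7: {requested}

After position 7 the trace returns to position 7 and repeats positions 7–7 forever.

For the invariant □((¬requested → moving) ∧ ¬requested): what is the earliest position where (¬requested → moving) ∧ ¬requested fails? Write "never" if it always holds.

2

Check (¬requested → moving) ∧ ¬requested at each position in order: 0 ✓, 1 ✓.
At position 2 the labels are {moving, requested}, so (¬requested → moving) ∧ ¬requested is false there. This is the first violation.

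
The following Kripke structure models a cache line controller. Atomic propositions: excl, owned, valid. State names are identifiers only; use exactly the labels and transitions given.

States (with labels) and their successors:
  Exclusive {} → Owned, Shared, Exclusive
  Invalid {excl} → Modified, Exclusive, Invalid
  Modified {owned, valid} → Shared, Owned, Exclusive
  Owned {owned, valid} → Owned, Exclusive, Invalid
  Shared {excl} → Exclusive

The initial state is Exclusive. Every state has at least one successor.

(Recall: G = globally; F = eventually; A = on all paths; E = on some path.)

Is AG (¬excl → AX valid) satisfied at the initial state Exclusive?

Violated

States satisfying ¬excl → AX valid: {Invalid, Shared}.
States satisfying AG (¬excl → AX valid): ∅.
Exclusive is reachable from Exclusive and violates ¬excl → AX valid, so AG fails at Exclusive.
Exclusive ∉ Sat(AG (¬excl → AX valid)).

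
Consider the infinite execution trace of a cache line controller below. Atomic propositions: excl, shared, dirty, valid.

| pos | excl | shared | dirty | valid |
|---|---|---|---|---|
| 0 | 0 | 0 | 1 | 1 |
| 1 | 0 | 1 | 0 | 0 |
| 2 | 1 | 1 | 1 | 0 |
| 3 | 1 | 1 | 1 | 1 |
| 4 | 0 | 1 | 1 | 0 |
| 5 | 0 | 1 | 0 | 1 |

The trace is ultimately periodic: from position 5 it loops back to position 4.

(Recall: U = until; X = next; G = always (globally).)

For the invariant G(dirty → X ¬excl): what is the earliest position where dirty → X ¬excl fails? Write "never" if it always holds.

2

Check dirty → X ¬excl at each position in order: 0 ✓, 1 ✓.
At position 2 the labels are {dirty, excl, shared} and the next position 3 has {dirty, excl, shared, valid}, so dirty → X ¬excl is false there. This is the first violation.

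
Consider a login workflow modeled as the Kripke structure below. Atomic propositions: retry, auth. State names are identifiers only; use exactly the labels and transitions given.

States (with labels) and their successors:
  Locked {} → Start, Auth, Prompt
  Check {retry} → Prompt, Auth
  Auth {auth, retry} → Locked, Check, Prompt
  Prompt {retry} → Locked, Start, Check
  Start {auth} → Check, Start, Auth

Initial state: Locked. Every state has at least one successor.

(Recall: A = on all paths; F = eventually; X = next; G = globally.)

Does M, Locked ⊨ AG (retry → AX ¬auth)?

Violated

States satisfying retry → AX ¬auth: {Locked, Auth, Start}.
States satisfying AG (retry → AX ¬auth): ∅.
Check is reachable from Locked and violates retry → AX ¬auth, so AG fails at Locked.
Locked ∉ Sat(AG (retry → AX ¬auth)).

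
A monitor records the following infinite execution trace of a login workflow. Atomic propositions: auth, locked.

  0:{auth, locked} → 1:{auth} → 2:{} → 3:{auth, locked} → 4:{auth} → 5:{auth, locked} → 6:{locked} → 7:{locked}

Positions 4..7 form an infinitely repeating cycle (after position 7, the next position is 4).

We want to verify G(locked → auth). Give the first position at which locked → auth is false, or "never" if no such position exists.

6

Check locked → auth at each position in order: 0 ✓, 1 ✓, 2 ✓, 3 ✓, 4 ✓, 5 ✓.
At position 6 the labels are {locked}, so locked → auth is false there. This is the first violation.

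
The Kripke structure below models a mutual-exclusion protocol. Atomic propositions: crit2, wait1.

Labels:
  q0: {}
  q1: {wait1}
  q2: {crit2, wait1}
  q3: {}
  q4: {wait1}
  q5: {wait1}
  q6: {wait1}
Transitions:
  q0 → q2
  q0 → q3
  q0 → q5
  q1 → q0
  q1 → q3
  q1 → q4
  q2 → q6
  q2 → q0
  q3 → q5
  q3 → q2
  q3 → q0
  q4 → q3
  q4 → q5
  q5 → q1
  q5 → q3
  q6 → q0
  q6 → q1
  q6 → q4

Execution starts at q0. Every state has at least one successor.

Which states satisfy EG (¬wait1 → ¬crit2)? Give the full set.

States satisfying ¬wait1 → ¬crit2: {q0, q1, q2, q3, q4, q5, q6}.
States satisfying EG (¬wait1 → ¬crit2): {q0, q1, q2, q3, q4, q5, q6}.

{q0, q1, q2, q3, q4, q5, q6}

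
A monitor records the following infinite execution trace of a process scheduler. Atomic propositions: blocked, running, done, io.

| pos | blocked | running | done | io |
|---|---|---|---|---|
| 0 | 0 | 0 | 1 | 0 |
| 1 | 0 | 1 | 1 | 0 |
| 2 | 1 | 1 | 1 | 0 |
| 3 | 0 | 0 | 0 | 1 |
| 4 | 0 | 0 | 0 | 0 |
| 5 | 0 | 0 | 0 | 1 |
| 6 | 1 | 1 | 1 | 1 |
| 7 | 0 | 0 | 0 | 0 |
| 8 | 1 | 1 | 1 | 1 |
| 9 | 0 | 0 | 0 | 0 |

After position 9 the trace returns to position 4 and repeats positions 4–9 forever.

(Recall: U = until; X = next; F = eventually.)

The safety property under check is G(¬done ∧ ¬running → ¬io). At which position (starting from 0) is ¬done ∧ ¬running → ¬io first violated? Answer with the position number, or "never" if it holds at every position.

3

Check ¬done ∧ ¬running → ¬io at each position in order: 0 ✓, 1 ✓, 2 ✓.
At position 3 the labels are {io}, so ¬done ∧ ¬running → ¬io is false there. This is the first violation.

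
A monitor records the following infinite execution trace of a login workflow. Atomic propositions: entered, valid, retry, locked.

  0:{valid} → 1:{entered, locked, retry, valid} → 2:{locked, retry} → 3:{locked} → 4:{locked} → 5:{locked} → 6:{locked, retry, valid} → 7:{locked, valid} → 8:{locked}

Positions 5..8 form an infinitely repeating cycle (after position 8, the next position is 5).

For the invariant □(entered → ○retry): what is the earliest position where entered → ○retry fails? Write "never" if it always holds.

never

entered → ○retry holds at every position 0..8, and those are all the positions the trace ever visits, so the invariant □(entered → ○retry) is never violated.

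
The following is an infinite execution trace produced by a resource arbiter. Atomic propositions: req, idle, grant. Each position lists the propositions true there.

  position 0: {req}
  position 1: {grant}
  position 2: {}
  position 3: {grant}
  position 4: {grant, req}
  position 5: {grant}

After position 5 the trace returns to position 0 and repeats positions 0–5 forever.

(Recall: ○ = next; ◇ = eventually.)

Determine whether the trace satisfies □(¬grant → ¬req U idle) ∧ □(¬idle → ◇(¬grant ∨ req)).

¬grant → ¬req U idle must hold at every position from 0 onward. It fails at position 0, so □(¬grant → ¬req U idle) is false.
Positions where ¬grant holds: 0, 2.
Check ¬req U idle at each: 0→fails, 2→fails.
¬idle → ◇(¬grant ∨ req) holds at every position 0..5, and those are all positions ever visited, so □(¬idle → ◇(¬grant ∨ req)) holds.
Positions where ¬idle holds: 0, 1, 2, 3, 4, 5.
Check ◇(¬grant ∨ req) at each: 0→ok, 1→ok, 2→ok, 3→ok, 4→ok, 5→ok.
At position 0: □(¬grant → ¬req U idle) is false; □(¬idle → ◇(¬grant ∨ req)) is true; so □(¬grant → ¬req U idle) ∧ □(¬idle → ◇(¬grant ∨ req)) is false.

Does not hold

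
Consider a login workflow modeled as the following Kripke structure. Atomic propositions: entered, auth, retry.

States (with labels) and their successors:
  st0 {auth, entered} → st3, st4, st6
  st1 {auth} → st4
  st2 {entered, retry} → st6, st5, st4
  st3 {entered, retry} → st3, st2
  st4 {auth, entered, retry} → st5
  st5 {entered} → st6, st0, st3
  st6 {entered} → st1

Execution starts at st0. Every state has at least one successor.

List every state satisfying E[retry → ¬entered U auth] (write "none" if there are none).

{st0, st1, st4, st5, st6}

States satisfying retry → ¬entered: {st0, st1, st5, st6}.
States satisfying auth: {st0, st1, st4}.
States satisfying E[retry → ¬entered U auth]: {st0, st1, st4, st5, st6}.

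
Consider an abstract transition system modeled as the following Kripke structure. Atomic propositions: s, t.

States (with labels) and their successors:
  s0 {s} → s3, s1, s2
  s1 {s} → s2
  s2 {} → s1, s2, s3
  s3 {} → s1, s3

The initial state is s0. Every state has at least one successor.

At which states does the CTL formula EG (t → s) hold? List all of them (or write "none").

{s0, s1, s2, s3}

States satisfying t → s: {s0, s1, s2, s3}.
States satisfying EG (t → s): {s0, s1, s2, s3}.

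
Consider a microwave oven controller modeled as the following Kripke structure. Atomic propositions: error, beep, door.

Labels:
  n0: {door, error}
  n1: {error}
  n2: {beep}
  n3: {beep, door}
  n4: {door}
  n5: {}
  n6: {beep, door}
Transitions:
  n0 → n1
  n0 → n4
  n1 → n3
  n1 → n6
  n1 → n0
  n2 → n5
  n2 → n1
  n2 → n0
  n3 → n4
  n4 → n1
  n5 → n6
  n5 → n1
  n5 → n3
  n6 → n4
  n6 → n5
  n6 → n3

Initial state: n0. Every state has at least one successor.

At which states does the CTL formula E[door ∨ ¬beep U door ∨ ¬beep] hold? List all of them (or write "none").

{n0, n1, n3, n4, n5, n6}

States satisfying door ∨ ¬beep: {n0, n1, n3, n4, n5, n6}.
States satisfying E[door ∨ ¬beep U door ∨ ¬beep]: {n0, n1, n3, n4, n5, n6}.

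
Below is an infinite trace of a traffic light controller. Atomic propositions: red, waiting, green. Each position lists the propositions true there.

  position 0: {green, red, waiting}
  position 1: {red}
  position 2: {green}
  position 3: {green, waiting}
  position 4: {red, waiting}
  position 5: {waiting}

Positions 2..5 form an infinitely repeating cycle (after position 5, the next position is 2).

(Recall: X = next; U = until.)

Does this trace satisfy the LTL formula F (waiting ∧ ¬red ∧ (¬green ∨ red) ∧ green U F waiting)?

waiting ∧ ¬red ∧ (¬green ∨ red) ∧ green U F waiting holds at position 5, which is reachable from 0, so F (waiting ∧ ¬red ∧ (¬green ∨ red) ∧ green U F waiting) holds.

Yes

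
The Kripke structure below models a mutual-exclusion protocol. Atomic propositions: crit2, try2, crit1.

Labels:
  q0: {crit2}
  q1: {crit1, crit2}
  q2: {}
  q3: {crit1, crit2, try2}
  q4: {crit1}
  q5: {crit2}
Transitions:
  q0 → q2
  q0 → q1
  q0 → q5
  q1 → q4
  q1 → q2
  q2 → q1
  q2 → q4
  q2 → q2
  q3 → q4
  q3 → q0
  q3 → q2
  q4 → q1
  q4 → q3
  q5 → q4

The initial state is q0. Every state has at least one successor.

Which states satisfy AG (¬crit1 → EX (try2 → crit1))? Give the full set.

{q0, q1, q2, q3, q4, q5}

States satisfying ¬crit1 → EX (try2 → crit1): {q0, q1, q2, q3, q4, q5}.
States satisfying AG (¬crit1 → EX (try2 → crit1)): {q0, q1, q2, q3, q4, q5}.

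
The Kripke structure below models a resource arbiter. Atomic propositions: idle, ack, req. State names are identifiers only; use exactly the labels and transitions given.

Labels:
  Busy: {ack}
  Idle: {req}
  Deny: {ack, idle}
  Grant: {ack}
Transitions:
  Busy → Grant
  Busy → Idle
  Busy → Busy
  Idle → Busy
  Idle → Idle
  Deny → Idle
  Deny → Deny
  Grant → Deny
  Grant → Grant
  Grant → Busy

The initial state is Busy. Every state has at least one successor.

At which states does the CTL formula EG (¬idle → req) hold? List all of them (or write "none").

States satisfying ¬idle → req: {Idle, Deny}.
States satisfying EG (¬idle → req): {Idle, Deny}.

{Idle, Deny}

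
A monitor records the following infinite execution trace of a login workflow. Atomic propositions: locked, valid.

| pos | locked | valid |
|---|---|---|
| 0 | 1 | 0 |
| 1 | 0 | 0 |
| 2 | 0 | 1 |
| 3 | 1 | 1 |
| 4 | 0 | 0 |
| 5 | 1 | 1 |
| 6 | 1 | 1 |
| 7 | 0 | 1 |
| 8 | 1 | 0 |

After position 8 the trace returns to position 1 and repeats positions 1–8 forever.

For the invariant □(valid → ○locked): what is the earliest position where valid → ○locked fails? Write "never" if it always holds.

Check valid → ○locked at each position in order: 0 ✓, 1 ✓, 2 ✓.
At position 3 the labels are {locked, valid} and the next position 4 has {}, so valid → ○locked is false there. This is the first violation.

3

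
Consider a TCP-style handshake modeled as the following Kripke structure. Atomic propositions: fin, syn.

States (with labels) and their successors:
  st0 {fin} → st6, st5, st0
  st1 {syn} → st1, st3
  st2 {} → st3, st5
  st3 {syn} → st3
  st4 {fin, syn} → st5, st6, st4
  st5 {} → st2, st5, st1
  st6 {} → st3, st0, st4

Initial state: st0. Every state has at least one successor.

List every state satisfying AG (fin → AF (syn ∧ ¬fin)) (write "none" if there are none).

{st1, st2, st3, st5}

States satisfying fin → AF (syn ∧ ¬fin): {st1, st2, st3, st5, st6}.
States satisfying AG (fin → AF (syn ∧ ¬fin)): {st1, st2, st3, st5}.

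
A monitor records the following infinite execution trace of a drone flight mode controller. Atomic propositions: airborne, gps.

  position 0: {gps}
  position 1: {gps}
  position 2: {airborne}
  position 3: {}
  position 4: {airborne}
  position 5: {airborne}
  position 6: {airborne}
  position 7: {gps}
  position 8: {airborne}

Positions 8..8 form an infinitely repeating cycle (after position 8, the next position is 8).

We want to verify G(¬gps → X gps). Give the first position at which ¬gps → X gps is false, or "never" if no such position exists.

2

Check ¬gps → X gps at each position in order: 0 ✓, 1 ✓.
At position 2 the labels are {airborne} and the next position 3 has {}, so ¬gps → X gps is false there. This is the first violation.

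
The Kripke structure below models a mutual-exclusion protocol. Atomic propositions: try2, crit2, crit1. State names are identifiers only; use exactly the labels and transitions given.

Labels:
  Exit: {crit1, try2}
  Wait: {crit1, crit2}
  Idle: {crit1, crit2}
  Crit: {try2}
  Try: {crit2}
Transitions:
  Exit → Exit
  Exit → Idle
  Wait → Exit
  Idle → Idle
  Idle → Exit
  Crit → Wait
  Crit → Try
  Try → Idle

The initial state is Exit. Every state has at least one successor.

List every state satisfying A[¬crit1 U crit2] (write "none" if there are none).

{Wait, Idle, Crit, Try}

States satisfying ¬crit1: {Crit, Try}.
States satisfying crit2: {Wait, Idle, Try}.
States satisfying A[¬crit1 U crit2]: {Wait, Idle, Crit, Try}.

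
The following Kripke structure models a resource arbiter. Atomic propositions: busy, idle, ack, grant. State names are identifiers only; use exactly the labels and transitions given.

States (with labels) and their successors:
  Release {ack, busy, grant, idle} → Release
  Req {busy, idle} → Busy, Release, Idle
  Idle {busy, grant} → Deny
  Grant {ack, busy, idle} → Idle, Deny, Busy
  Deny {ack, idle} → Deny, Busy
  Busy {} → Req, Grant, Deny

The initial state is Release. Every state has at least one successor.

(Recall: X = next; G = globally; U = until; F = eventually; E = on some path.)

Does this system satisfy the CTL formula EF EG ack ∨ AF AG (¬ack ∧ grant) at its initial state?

Satisfied

States satisfying EG ack: {Release, Grant, Deny}.
States satisfying EF EG ack: {Release, Req, Idle, Grant, Deny, Busy}.
States satisfying AG (¬ack ∧ grant): ∅.
States satisfying AF AG (¬ack ∧ grant): ∅.
States satisfying EF EG ack ∨ AF AG (¬ack ∧ grant): {Release, Req, Idle, Grant, Deny, Busy}.
Release ∈ Sat(EF EG ack ∨ AF AG (¬ack ∧ grant)).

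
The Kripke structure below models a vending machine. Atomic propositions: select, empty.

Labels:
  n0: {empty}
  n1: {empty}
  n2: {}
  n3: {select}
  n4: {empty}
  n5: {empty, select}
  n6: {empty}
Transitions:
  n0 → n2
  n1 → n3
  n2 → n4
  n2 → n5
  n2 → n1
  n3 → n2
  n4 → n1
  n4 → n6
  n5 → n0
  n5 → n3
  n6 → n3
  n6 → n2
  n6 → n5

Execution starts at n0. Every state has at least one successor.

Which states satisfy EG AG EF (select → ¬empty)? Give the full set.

{n0, n1, n2, n3, n4, n5, n6}

States satisfying AG EF (select → ¬empty): {n0, n1, n2, n3, n4, n5, n6}.
States satisfying EG AG EF (select → ¬empty): {n0, n1, n2, n3, n4, n5, n6}.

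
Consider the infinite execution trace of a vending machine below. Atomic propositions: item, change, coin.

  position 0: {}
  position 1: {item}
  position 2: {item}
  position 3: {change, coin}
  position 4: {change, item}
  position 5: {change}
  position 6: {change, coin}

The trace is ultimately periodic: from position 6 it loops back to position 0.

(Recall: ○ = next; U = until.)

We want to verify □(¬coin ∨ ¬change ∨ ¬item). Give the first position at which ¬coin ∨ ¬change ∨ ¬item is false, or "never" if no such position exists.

¬coin ∨ ¬change ∨ ¬item holds at every position 0..6, and those are all the positions the trace ever visits, so the invariant □(¬coin ∨ ¬change ∨ ¬item) is never violated.

never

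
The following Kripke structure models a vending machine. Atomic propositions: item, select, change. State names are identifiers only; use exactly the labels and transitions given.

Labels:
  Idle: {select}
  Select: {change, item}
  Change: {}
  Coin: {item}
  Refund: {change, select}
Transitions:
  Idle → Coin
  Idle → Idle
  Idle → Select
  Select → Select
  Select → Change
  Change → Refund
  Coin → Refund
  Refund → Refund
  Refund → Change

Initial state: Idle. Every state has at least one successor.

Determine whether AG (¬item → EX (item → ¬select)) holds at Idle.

States satisfying ¬item → EX (item → ¬select): {Idle, Select, Change, Coin, Refund}.
States satisfying AG (¬item → EX (item → ¬select)): {Idle, Select, Change, Coin, Refund}.
Every state reachable from Idle satisfies ¬item → EX (item → ¬select).
Idle ∈ Sat(AG (¬item → EX (item → ¬select))).

Satisfied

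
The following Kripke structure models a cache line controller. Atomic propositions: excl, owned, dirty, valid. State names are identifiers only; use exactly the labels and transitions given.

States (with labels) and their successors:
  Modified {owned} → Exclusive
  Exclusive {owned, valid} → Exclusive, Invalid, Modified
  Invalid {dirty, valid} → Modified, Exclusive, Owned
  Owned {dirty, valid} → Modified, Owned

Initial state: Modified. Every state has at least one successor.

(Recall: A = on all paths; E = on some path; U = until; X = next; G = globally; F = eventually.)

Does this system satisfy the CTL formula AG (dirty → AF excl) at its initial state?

States satisfying dirty → AF excl: {Modified, Exclusive}.
States satisfying AG (dirty → AF excl): ∅.
Invalid is reachable from Modified and violates dirty → AF excl, so AG fails at Modified.
Modified ∉ Sat(AG (dirty → AF excl)).

No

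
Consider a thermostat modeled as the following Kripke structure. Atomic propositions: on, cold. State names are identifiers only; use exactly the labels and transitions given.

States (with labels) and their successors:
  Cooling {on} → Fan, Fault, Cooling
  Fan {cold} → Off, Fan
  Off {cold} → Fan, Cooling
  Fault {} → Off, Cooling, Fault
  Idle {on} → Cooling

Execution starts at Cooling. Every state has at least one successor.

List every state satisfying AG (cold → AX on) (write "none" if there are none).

States satisfying cold → AX on: {Cooling, Fault, Idle}.
States satisfying AG (cold → AX on): ∅.

none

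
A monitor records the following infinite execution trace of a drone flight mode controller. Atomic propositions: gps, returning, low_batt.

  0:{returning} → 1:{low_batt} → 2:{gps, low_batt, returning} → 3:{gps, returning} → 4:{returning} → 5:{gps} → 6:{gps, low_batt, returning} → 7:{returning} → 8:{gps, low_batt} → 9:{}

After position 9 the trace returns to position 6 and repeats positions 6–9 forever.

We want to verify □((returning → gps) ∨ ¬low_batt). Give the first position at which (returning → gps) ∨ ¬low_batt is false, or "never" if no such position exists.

(returning → gps) ∨ ¬low_batt holds at every position 0..9, and those are all the positions the trace ever visits, so the invariant □((returning → gps) ∨ ¬low_batt) is never violated.

never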